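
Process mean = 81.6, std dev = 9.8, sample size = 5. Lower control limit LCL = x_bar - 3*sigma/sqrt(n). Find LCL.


LCL = 81.6 - 3 * 9.8 / sqrt(5)

68.45


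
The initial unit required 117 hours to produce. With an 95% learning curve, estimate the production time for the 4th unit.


Formula: T_n = T_1 * (learning_rate)^(log2(n)) where learning_rate = rate/100
Doublings = log2(4) = 2
T_n = 117 * 0.95^2
T_n = 117 * 0.9025 = 105.6 hours

105.6 hours


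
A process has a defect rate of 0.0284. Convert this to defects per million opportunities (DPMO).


DPMO = defect_rate * 1000000 = 0.0284 * 1000000

28400


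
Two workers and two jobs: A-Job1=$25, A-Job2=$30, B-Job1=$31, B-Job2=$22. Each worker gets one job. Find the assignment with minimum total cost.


Option 1: A->1 + B->2 = $25 + $22 = $47
Option 2: A->2 + B->1 = $30 + $31 = $61
Min cost = min($47, $61) = $47

$47


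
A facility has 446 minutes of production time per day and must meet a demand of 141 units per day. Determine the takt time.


Formula: Takt Time = Available Production Time / Customer Demand
Takt = 446 min/day / 141 units/day
Takt = 3.16 min/unit

3.16 min/unit


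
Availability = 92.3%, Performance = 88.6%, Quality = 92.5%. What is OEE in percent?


Formula: OEE = Availability * Performance * Quality / 10000
A * P = 92.3% * 88.6% / 100 = 81.78%
OEE = 81.78% * 92.5% / 100 = 75.6%

75.6%


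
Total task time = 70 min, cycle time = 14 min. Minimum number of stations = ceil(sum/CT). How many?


Formula: N_min = ceil(Sum of Task Times / Cycle Time)
N_min = ceil(70 min / 14 min) = ceil(5.0)
N_min = 5 stations

5


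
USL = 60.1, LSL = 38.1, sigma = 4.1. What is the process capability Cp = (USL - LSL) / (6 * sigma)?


Cp = (60.1 - 38.1) / (6 * 4.1)

0.89


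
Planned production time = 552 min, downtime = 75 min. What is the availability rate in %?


Formula: Availability = (Planned Time - Downtime) / Planned Time * 100
Uptime = 552 - 75 = 477 min
Availability = 477 / 552 * 100 = 86.4%

86.4%


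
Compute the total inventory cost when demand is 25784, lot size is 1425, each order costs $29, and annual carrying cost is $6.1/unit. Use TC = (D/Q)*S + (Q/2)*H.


TC = 25784/1425 * 29 + 1425/2 * 6.1

$4870.98


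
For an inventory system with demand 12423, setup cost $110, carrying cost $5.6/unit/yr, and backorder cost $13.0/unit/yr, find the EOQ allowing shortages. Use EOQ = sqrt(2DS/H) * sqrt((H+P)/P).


Formula: EOQ* = sqrt(2DS/H) * sqrt((H+P)/P)
Base EOQ = sqrt(2*12423*110/5.6) = 698.6 units
Correction = sqrt((5.6+13.0)/13.0) = 1.19615
EOQ* = 698.6 * 1.19615 = 835.6 units

835.6 units


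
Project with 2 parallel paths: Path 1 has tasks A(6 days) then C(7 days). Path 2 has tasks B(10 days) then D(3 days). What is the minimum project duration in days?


Path 1 = 6 + 7 = 13 days
Path 2 = 10 + 3 = 13 days
Duration = max(13, 13) = 13 days

13 days


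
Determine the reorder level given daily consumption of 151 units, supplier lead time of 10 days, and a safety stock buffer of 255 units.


Formula: ROP = (Daily Demand * Lead Time) + Safety Stock
Demand during lead time = 151 * 10 = 1510 units
ROP = 1510 + 255 = 1765 units

1765 units


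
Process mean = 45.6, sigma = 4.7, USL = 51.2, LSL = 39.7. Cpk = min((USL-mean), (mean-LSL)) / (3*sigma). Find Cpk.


Cpu = (51.2 - 45.6) / (3 * 4.7) = 0.4
Cpl = (45.6 - 39.7) / (3 * 4.7) = 0.42
Cpk = min(0.4, 0.42) = 0.4

0.4


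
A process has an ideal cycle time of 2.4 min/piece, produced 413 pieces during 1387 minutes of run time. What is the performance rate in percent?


Formula: Performance = (Ideal CT * Total Count) / Run Time * 100
Ideal output time = 2.4 * 413 = 991.2 min
Performance = 991.2 / 1387 * 100 = 71.5%

71.5%


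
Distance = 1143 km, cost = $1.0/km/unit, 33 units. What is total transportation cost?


TC = dist * cost * units = 1143 * 1.0 * 33 = $37719.00

$37719.00


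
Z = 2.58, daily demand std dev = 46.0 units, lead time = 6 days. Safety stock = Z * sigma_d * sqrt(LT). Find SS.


Formula: SS = z * sigma_d * sqrt(LT)
sqrt(LT) = sqrt(6) = 2.4495
SS = 2.58 * 46.0 * 2.4495
SS = 290.7 units

290.7 units


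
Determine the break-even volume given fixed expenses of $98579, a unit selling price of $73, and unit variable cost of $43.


Formula: BEQ = Fixed Costs / (Price - Variable Cost)
Contribution margin = $73 - $43 = $30/unit
BEQ = ceil($98579 / $30/unit) = ceil(3285.97) = 3286 units

3286 units


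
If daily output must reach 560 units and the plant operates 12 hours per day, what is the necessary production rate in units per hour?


Formula: Production Rate = Daily Demand / Available Hours
Rate = 560 units/day / 12 hours/day
Rate = 46.7 units/hour

46.7 units/hour


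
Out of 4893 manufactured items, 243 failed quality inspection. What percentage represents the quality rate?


Formula: Quality Rate = Good Pieces / Total Pieces * 100
Good pieces = 4893 - 243 = 4650
QR = 4650 / 4893 * 100 = 95.0%

95.0%


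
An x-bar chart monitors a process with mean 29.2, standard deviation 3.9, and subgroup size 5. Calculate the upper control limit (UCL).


UCL = 29.2 + 3 * 3.9 / sqrt(5)

34.43


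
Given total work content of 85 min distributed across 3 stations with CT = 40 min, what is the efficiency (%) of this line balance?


Formula: Efficiency = Sum of Task Times / (N_stations * CT) * 100
Total station capacity = 3 stations * 40 min = 120 min
Efficiency = 85 / 120 * 100 = 70.8%

70.8%


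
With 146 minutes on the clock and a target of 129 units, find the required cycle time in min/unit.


Formula: CT = Available Time / Number of Units
CT = 146 min / 129 units
CT = 1.13 min/unit

1.13 min/unit


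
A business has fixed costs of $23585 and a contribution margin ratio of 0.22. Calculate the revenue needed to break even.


Formula: BER = Fixed Costs / Contribution Margin Ratio
BER = $23585 / 0.22
BER = $107204.55 (to the nearest cent)

$107204.55


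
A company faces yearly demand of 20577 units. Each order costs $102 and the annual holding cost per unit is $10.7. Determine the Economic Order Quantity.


Formula: EOQ = sqrt(2 * D * S / H)
Numerator: 2 * 20577 * 102 = 4197708
2DS/H = 4197708 / 10.7 = 392309.2
EOQ = sqrt(392309.2) = 626.3 units

626.3 units


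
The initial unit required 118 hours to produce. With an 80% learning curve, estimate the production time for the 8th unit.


Formula: T_n = T_1 * (learning_rate)^(log2(n)) where learning_rate = rate/100
Doublings = log2(8) = 3
T_n = 118 * 0.8^3
T_n = 118 * 0.512 = 60.4 hours

60.4 hours


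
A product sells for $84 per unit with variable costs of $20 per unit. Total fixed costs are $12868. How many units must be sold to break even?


Formula: BEQ = Fixed Costs / (Price - Variable Cost)
Contribution margin = $84 - $20 = $64/unit
BEQ = ceil($12868 / $64/unit) = ceil(201.06) = 202 units

202 units


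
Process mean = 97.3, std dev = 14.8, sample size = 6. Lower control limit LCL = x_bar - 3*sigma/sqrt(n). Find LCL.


LCL = 97.3 - 3 * 14.8 / sqrt(6)

79.17


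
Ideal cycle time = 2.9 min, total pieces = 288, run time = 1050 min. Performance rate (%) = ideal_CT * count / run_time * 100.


Formula: Performance = (Ideal CT * Total Count) / Run Time * 100
Ideal output time = 2.9 * 288 = 835.2 min
Performance = 835.2 / 1050 * 100 = 79.5%

79.5%


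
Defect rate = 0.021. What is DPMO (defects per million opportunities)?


DPMO = defect_rate * 1000000 = 0.021 * 1000000

21000


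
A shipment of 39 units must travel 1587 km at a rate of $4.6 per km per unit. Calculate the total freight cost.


TC = dist * cost * units = 1587 * 4.6 * 39 = $284707.80

$284707.80


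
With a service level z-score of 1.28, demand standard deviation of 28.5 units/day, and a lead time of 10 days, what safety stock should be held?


Formula: SS = z * sigma_d * sqrt(LT)
sqrt(LT) = sqrt(10) = 3.1623
SS = 1.28 * 28.5 * 3.1623
SS = 115.4 units

115.4 units


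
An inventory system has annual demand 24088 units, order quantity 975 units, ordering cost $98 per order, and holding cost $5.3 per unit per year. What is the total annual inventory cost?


TC = 24088/975 * 98 + 975/2 * 5.3

$5004.90


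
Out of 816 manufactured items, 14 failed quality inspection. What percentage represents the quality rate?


Formula: Quality Rate = Good Pieces / Total Pieces * 100
Good pieces = 816 - 14 = 802
QR = 802 / 816 * 100 = 98.3%

98.3%


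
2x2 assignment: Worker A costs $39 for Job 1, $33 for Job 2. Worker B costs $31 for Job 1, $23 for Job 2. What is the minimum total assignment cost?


Option 1: A->1 + B->2 = $39 + $23 = $62
Option 2: A->2 + B->1 = $33 + $31 = $64
Min cost = min($62, $64) = $62

$62


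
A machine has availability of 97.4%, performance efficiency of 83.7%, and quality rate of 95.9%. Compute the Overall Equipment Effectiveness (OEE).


Formula: OEE = Availability * Performance * Quality / 10000
A * P = 97.4% * 83.7% / 100 = 81.52%
OEE = 81.52% * 95.9% / 100 = 78.2%

78.2%


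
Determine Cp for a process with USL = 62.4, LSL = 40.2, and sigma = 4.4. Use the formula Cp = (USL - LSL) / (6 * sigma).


Cp = (62.4 - 40.2) / (6 * 4.4)

0.84


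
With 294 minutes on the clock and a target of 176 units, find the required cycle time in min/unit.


Formula: CT = Available Time / Number of Units
CT = 294 min / 176 units
CT = 1.67 min/unit

1.67 min/unit


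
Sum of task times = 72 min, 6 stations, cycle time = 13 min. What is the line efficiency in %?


Formula: Efficiency = Sum of Task Times / (N_stations * CT) * 100
Total station capacity = 6 stations * 13 min = 78 min
Efficiency = 72 / 78 * 100 = 92.3%

92.3%


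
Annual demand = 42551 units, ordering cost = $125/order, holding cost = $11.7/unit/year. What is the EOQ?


Formula: EOQ = sqrt(2 * D * S / H)
Numerator: 2 * 42551 * 125 = 10637750
2DS/H = 10637750 / 11.7 = 909209.4
EOQ = sqrt(909209.4) = 953.5 units

953.5 units


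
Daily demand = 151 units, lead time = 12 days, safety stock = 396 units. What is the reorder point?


Formula: ROP = (Daily Demand * Lead Time) + Safety Stock
Demand during lead time = 151 * 12 = 1812 units
ROP = 1812 + 396 = 2208 units

2208 units


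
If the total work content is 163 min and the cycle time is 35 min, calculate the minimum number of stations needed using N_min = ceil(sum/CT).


Formula: N_min = ceil(Sum of Task Times / Cycle Time)
N_min = ceil(163 min / 35 min) = ceil(4.6571)
N_min = 5 stations

5


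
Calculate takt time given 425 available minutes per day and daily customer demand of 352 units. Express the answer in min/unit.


Formula: Takt Time = Available Production Time / Customer Demand
Takt = 425 min/day / 352 units/day
Takt = 1.21 min/unit

1.21 min/unit


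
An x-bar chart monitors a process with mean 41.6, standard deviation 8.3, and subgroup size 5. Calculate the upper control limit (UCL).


UCL = 41.6 + 3 * 8.3 / sqrt(5)

52.74


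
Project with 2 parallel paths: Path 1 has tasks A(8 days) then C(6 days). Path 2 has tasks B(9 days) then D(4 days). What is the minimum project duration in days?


Path 1 = 8 + 6 = 14 days
Path 2 = 9 + 4 = 13 days
Duration = max(14, 13) = 14 days

14 days


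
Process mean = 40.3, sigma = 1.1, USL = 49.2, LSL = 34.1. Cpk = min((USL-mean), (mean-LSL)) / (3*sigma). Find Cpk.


Cpu = (49.2 - 40.3) / (3 * 1.1) = 2.7
Cpl = (40.3 - 34.1) / (3 * 1.1) = 1.88
Cpk = min(2.7, 1.88) = 1.88

1.88


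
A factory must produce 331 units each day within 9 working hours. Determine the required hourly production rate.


Formula: Production Rate = Daily Demand / Available Hours
Rate = 331 units/day / 9 hours/day
Rate = 36.8 units/hour

36.8 units/hour


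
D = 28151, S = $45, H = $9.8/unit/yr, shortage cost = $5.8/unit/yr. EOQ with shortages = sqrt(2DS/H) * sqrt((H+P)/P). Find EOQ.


Formula: EOQ* = sqrt(2DS/H) * sqrt((H+P)/P)
Base EOQ = sqrt(2*28151*45/9.8) = 508.46 units
Correction = sqrt((9.8+5.8)/5.8) = 1.64002
EOQ* = 508.46 * 1.64002 = 833.9 units

833.9 units


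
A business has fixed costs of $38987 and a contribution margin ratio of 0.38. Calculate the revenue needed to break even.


Formula: BER = Fixed Costs / Contribution Margin Ratio
BER = $38987 / 0.38
BER = $102597.37 (to the nearest cent)

$102597.37


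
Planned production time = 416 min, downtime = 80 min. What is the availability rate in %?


Formula: Availability = (Planned Time - Downtime) / Planned Time * 100
Uptime = 416 - 80 = 336 min
Availability = 336 / 416 * 100 = 80.8%

80.8%


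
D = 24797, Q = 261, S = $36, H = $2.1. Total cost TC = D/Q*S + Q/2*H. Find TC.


TC = 24797/261 * 36 + 261/2 * 2.1

$3694.33


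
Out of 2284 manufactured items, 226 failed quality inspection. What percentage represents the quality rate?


Formula: Quality Rate = Good Pieces / Total Pieces * 100
Good pieces = 2284 - 226 = 2058
QR = 2058 / 2284 * 100 = 90.1%

90.1%


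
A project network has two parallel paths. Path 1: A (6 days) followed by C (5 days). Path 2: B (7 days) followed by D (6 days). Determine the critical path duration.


Path 1 = 6 + 5 = 11 days
Path 2 = 7 + 6 = 13 days
Duration = max(11, 13) = 13 days

13 days


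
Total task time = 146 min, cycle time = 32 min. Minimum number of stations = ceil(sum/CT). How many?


Formula: N_min = ceil(Sum of Task Times / Cycle Time)
N_min = ceil(146 min / 32 min) = ceil(4.5625)
N_min = 5 stations

5


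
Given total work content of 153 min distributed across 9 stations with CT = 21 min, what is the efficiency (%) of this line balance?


Formula: Efficiency = Sum of Task Times / (N_stations * CT) * 100
Total station capacity = 9 stations * 21 min = 189 min
Efficiency = 153 / 189 * 100 = 81.0%

81.0%


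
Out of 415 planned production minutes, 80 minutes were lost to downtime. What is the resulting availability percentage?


Formula: Availability = (Planned Time - Downtime) / Planned Time * 100
Uptime = 415 - 80 = 335 min
Availability = 335 / 415 * 100 = 80.7%

80.7%


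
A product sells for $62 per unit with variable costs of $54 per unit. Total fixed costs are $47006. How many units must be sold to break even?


Formula: BEQ = Fixed Costs / (Price - Variable Cost)
Contribution margin = $62 - $54 = $8/unit
BEQ = ceil($47006 / $8/unit) = ceil(5875.75) = 5876 units

5876 units


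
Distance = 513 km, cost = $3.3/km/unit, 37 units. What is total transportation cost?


TC = dist * cost * units = 513 * 3.3 * 37 = $62637.30

$62637.30


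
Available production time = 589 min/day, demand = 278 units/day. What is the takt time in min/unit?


Formula: Takt Time = Available Production Time / Customer Demand
Takt = 589 min/day / 278 units/day
Takt = 2.12 min/unit

2.12 min/unit


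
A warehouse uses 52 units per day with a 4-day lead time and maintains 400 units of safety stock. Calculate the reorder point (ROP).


Formula: ROP = (Daily Demand * Lead Time) + Safety Stock
Demand during lead time = 52 * 4 = 208 units
ROP = 208 + 400 = 608 units

608 units


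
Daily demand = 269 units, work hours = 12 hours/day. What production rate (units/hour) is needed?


Formula: Production Rate = Daily Demand / Available Hours
Rate = 269 units/day / 12 hours/day
Rate = 22.4 units/hour

22.4 units/hour


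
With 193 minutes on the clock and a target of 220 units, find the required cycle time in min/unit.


Formula: CT = Available Time / Number of Units
CT = 193 min / 220 units
CT = 0.88 min/unit

0.88 min/unit


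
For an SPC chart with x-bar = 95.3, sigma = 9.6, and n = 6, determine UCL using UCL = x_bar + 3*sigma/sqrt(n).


UCL = 95.3 + 3 * 9.6 / sqrt(6)

107.06


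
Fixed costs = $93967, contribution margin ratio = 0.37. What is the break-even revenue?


Formula: BER = Fixed Costs / Contribution Margin Ratio
BER = $93967 / 0.37
BER = $253964.86 (to the nearest cent)

$253964.86


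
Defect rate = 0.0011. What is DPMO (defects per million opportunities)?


DPMO = defect_rate * 1000000 = 0.0011 * 1000000

1100


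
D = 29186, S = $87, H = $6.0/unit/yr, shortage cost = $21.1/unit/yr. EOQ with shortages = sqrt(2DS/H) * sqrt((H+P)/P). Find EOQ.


Formula: EOQ* = sqrt(2DS/H) * sqrt((H+P)/P)
Base EOQ = sqrt(2*29186*87/6.0) = 920.0 units
Correction = sqrt((6.0+21.1)/21.1) = 1.1333
EOQ* = 920.0 * 1.1333 = 1042.6 units

1042.6 units


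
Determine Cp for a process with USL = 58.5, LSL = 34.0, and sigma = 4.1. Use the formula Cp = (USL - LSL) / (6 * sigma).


Cp = (58.5 - 34.0) / (6 * 4.1)

1.0


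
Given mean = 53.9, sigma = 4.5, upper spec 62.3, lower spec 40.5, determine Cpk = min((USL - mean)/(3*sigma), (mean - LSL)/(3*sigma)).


Cpu = (62.3 - 53.9) / (3 * 4.5) = 0.62
Cpl = (53.9 - 40.5) / (3 * 4.5) = 0.99
Cpk = min(0.62, 0.99) = 0.62

0.62


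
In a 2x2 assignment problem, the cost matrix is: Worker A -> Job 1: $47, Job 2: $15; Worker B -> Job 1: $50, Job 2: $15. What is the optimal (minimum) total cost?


Option 1: A->1 + B->2 = $47 + $15 = $62
Option 2: A->2 + B->1 = $15 + $50 = $65
Min cost = min($62, $65) = $62

$62


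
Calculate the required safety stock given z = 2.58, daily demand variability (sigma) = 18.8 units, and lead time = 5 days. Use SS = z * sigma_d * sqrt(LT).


Formula: SS = z * sigma_d * sqrt(LT)
sqrt(LT) = sqrt(5) = 2.2361
SS = 2.58 * 18.8 * 2.2361
SS = 108.5 units

108.5 units


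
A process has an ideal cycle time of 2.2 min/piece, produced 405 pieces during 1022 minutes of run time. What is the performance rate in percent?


Formula: Performance = (Ideal CT * Total Count) / Run Time * 100
Ideal output time = 2.2 * 405 = 891.0 min
Performance = 891.0 / 1022 * 100 = 87.2%

87.2%


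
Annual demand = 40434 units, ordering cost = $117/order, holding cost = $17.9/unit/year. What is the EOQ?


Formula: EOQ = sqrt(2 * D * S / H)
Numerator: 2 * 40434 * 117 = 9461556
2DS/H = 9461556 / 17.9 = 528578.5
EOQ = sqrt(528578.5) = 727.0 units

727.0 units


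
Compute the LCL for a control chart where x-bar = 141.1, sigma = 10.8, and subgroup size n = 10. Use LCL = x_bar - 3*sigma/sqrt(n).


LCL = 141.1 - 3 * 10.8 / sqrt(10)

130.85


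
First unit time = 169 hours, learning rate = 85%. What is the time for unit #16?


Formula: T_n = T_1 * (learning_rate)^(log2(n)) where learning_rate = rate/100
Doublings = log2(16) = 4
T_n = 169 * 0.85^4
T_n = 169 * 0.522 = 88.2 hours

88.2 hours


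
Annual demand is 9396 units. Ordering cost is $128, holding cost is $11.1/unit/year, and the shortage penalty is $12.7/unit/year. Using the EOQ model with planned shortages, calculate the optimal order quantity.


Formula: EOQ* = sqrt(2DS/H) * sqrt((H+P)/P)
Base EOQ = sqrt(2*9396*128/11.1) = 465.51 units
Correction = sqrt((11.1+12.7)/12.7) = 1.36895
EOQ* = 465.51 * 1.36895 = 637.3 units

637.3 units


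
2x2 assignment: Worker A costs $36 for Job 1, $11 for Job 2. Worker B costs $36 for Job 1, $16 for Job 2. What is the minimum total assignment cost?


Option 1: A->1 + B->2 = $36 + $16 = $52
Option 2: A->2 + B->1 = $11 + $36 = $47
Min cost = min($52, $47) = $47

$47


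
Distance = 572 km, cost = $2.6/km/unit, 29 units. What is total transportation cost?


TC = dist * cost * units = 572 * 2.6 * 29 = $43128.80

$43128.80


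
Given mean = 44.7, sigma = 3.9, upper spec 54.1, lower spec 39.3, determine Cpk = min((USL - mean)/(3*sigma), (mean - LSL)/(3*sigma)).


Cpu = (54.1 - 44.7) / (3 * 3.9) = 0.8
Cpl = (44.7 - 39.3) / (3 * 3.9) = 0.46
Cpk = min(0.8, 0.46) = 0.46

0.46


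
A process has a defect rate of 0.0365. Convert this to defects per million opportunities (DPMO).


DPMO = defect_rate * 1000000 = 0.0365 * 1000000

36500


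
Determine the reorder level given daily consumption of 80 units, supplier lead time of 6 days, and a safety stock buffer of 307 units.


Formula: ROP = (Daily Demand * Lead Time) + Safety Stock
Demand during lead time = 80 * 6 = 480 units
ROP = 480 + 307 = 787 units

787 units


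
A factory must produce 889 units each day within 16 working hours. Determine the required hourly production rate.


Formula: Production Rate = Daily Demand / Available Hours
Rate = 889 units/day / 16 hours/day
Rate = 55.6 units/hour

55.6 units/hour


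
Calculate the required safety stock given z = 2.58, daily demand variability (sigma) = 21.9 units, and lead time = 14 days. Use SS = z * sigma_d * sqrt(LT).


Formula: SS = z * sigma_d * sqrt(LT)
sqrt(LT) = sqrt(14) = 3.7417
SS = 2.58 * 21.9 * 3.7417
SS = 211.4 units

211.4 units


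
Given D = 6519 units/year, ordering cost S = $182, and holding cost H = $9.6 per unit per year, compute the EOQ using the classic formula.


Formula: EOQ = sqrt(2 * D * S / H)
Numerator: 2 * 6519 * 182 = 2372916
2DS/H = 2372916 / 9.6 = 247178.8
EOQ = sqrt(247178.8) = 497.2 units

497.2 units


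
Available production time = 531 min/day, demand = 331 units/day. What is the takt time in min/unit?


Formula: Takt Time = Available Production Time / Customer Demand
Takt = 531 min/day / 331 units/day
Takt = 1.6 min/unit

1.6 min/unit


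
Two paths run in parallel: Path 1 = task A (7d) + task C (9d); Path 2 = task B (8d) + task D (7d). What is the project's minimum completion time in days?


Path 1 = 7 + 9 = 16 days
Path 2 = 8 + 7 = 15 days
Duration = max(16, 15) = 16 days

16 days


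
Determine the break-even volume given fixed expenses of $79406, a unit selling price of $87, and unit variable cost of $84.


Formula: BEQ = Fixed Costs / (Price - Variable Cost)
Contribution margin = $87 - $84 = $3/unit
BEQ = ceil($79406 / $3/unit) = ceil(26468.67) = 26469 units

26469 units


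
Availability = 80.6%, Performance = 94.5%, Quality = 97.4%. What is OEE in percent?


Formula: OEE = Availability * Performance * Quality / 10000
A * P = 80.6% * 94.5% / 100 = 76.17%
OEE = 76.17% * 97.4% / 100 = 74.2%

74.2%


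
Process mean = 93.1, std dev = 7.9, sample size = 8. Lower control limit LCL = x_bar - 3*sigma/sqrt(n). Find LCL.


LCL = 93.1 - 3 * 7.9 / sqrt(8)

84.72


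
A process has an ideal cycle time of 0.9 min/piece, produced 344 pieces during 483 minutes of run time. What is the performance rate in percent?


Formula: Performance = (Ideal CT * Total Count) / Run Time * 100
Ideal output time = 0.9 * 344 = 309.6 min
Performance = 309.6 / 483 * 100 = 64.1%

64.1%


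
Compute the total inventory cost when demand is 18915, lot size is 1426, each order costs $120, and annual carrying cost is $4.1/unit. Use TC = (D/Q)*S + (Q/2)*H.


TC = 18915/1426 * 120 + 1426/2 * 4.1

$4515.03


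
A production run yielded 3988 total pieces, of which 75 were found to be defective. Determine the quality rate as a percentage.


Formula: Quality Rate = Good Pieces / Total Pieces * 100
Good pieces = 3988 - 75 = 3913
QR = 3913 / 3988 * 100 = 98.1%

98.1%


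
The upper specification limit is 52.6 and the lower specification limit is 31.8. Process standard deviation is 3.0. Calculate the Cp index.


Cp = (52.6 - 31.8) / (6 * 3.0)

1.16


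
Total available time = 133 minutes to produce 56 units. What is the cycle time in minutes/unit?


Formula: CT = Available Time / Number of Units
CT = 133 min / 56 units
CT = 2.38 min/unit

2.38 min/unit


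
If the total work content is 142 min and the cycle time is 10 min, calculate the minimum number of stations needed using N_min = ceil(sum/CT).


Formula: N_min = ceil(Sum of Task Times / Cycle Time)
N_min = ceil(142 min / 10 min) = ceil(14.2)
N_min = 15 stations

15


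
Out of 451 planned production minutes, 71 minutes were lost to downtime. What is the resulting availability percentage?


Formula: Availability = (Planned Time - Downtime) / Planned Time * 100
Uptime = 451 - 71 = 380 min
Availability = 380 / 451 * 100 = 84.3%

84.3%


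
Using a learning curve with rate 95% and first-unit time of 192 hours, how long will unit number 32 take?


Formula: T_n = T_1 * (learning_rate)^(log2(n)) where learning_rate = rate/100
Doublings = log2(32) = 5
T_n = 192 * 0.95^5
T_n = 192 * 0.7738 = 148.6 hours

148.6 hours


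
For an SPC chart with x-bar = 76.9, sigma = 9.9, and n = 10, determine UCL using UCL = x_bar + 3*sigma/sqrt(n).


UCL = 76.9 + 3 * 9.9 / sqrt(10)

86.29


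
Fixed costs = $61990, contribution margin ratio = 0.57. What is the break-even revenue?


Formula: BER = Fixed Costs / Contribution Margin Ratio
BER = $61990 / 0.57
BER = $108754.39 (to the nearest cent)

$108754.39


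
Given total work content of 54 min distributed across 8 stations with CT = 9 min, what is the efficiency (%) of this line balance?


Formula: Efficiency = Sum of Task Times / (N_stations * CT) * 100
Total station capacity = 8 stations * 9 min = 72 min
Efficiency = 54 / 72 * 100 = 75.0%

75.0%


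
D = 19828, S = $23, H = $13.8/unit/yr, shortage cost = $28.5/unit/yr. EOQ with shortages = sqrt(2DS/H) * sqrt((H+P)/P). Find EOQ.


Formula: EOQ* = sqrt(2DS/H) * sqrt((H+P)/P)
Base EOQ = sqrt(2*19828*23/13.8) = 257.09 units
Correction = sqrt((13.8+28.5)/28.5) = 1.21828
EOQ* = 257.09 * 1.21828 = 313.2 units

313.2 units


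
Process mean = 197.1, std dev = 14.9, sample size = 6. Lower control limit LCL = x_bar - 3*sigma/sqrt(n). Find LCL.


LCL = 197.1 - 3 * 14.9 / sqrt(6)

178.85


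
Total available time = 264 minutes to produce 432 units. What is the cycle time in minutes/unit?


Formula: CT = Available Time / Number of Units
CT = 264 min / 432 units
CT = 0.61 min/unit

0.61 min/unit


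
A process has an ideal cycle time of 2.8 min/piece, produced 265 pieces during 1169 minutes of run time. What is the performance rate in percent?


Formula: Performance = (Ideal CT * Total Count) / Run Time * 100
Ideal output time = 2.8 * 265 = 742.0 min
Performance = 742.0 / 1169 * 100 = 63.5%

63.5%


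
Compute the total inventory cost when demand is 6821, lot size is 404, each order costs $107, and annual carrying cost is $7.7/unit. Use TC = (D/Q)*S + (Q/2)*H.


TC = 6821/404 * 107 + 404/2 * 7.7

$3361.95


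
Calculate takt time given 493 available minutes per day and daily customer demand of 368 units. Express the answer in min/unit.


Formula: Takt Time = Available Production Time / Customer Demand
Takt = 493 min/day / 368 units/day
Takt = 1.34 min/unit

1.34 min/unit


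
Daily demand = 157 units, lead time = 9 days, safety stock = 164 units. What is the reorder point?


Formula: ROP = (Daily Demand * Lead Time) + Safety Stock
Demand during lead time = 157 * 9 = 1413 units
ROP = 1413 + 164 = 1577 units

1577 units


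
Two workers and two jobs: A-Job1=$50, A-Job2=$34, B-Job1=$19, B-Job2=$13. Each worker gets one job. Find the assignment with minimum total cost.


Option 1: A->1 + B->2 = $50 + $13 = $63
Option 2: A->2 + B->1 = $34 + $19 = $53
Min cost = min($63, $53) = $53

$53


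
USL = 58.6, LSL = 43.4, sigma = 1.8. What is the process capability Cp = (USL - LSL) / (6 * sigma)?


Cp = (58.6 - 43.4) / (6 * 1.8)

1.41


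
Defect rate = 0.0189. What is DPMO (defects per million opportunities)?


DPMO = defect_rate * 1000000 = 0.0189 * 1000000

18900


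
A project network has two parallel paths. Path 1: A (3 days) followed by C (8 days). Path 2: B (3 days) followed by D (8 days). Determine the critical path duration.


Path 1 = 3 + 8 = 11 days
Path 2 = 3 + 8 = 11 days
Duration = max(11, 11) = 11 days

11 days


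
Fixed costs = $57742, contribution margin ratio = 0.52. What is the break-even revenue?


Formula: BER = Fixed Costs / Contribution Margin Ratio
BER = $57742 / 0.52
BER = $111042.31 (to the nearest cent)

$111042.31


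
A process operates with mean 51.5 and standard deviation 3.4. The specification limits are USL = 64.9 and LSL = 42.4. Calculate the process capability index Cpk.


Cpu = (64.9 - 51.5) / (3 * 3.4) = 1.31
Cpl = (51.5 - 42.4) / (3 * 3.4) = 0.89
Cpk = min(1.31, 0.89) = 0.89

0.89


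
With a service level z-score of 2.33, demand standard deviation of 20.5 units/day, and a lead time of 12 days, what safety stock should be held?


Formula: SS = z * sigma_d * sqrt(LT)
sqrt(LT) = sqrt(12) = 3.4641
SS = 2.33 * 20.5 * 3.4641
SS = 165.5 units

165.5 units


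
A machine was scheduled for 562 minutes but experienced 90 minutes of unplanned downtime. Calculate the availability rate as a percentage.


Formula: Availability = (Planned Time - Downtime) / Planned Time * 100
Uptime = 562 - 90 = 472 min
Availability = 472 / 562 * 100 = 84.0%

84.0%


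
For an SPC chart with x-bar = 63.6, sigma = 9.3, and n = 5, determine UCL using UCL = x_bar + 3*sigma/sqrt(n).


UCL = 63.6 + 3 * 9.3 / sqrt(5)

76.08


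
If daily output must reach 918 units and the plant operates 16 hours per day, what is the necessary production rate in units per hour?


Formula: Production Rate = Daily Demand / Available Hours
Rate = 918 units/day / 16 hours/day
Rate = 57.4 units/hour

57.4 units/hour


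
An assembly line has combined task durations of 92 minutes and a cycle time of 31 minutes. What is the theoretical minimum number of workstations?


Formula: N_min = ceil(Sum of Task Times / Cycle Time)
N_min = ceil(92 min / 31 min) = ceil(2.9677)
N_min = 3 stations

3


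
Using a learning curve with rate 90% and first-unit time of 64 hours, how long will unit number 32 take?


Formula: T_n = T_1 * (learning_rate)^(log2(n)) where learning_rate = rate/100
Doublings = log2(32) = 5
T_n = 64 * 0.9^5
T_n = 64 * 0.5905 = 37.8 hours

37.8 hours


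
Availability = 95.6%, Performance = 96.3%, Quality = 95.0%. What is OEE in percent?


Formula: OEE = Availability * Performance * Quality / 10000
A * P = 95.6% * 96.3% / 100 = 92.06%
OEE = 92.06% * 95.0% / 100 = 87.5%

87.5%


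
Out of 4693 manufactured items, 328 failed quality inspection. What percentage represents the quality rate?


Formula: Quality Rate = Good Pieces / Total Pieces * 100
Good pieces = 4693 - 328 = 4365
QR = 4365 / 4693 * 100 = 93.0%

93.0%


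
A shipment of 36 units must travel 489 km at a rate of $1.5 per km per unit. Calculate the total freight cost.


TC = dist * cost * units = 489 * 1.5 * 36 = $26406.00

$26406.00


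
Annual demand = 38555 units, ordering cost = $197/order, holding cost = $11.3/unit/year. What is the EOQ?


Formula: EOQ = sqrt(2 * D * S / H)
Numerator: 2 * 38555 * 197 = 15190670
2DS/H = 15190670 / 11.3 = 1344307.1
EOQ = sqrt(1344307.1) = 1159.4 units

1159.4 units


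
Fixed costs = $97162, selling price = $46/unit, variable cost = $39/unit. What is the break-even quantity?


Formula: BEQ = Fixed Costs / (Price - Variable Cost)
Contribution margin = $46 - $39 = $7/unit
BEQ = ceil($97162 / $7/unit) = ceil(13880.29) = 13881 units

13881 units


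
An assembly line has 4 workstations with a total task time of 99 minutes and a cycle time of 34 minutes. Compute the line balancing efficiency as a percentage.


Formula: Efficiency = Sum of Task Times / (N_stations * CT) * 100
Total station capacity = 4 stations * 34 min = 136 min
Efficiency = 99 / 136 * 100 = 72.8%

72.8%


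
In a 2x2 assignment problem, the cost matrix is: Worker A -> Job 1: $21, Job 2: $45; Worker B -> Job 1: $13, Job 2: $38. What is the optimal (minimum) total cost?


Option 1: A->1 + B->2 = $21 + $38 = $59
Option 2: A->2 + B->1 = $45 + $13 = $58
Min cost = min($59, $58) = $58

$58


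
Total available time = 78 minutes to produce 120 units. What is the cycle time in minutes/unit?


Formula: CT = Available Time / Number of Units
CT = 78 min / 120 units
CT = 0.65 min/unit

0.65 min/unit


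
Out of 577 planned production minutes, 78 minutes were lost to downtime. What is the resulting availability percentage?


Formula: Availability = (Planned Time - Downtime) / Planned Time * 100
Uptime = 577 - 78 = 499 min
Availability = 499 / 577 * 100 = 86.5%

86.5%


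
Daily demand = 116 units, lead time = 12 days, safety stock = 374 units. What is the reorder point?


Formula: ROP = (Daily Demand * Lead Time) + Safety Stock
Demand during lead time = 116 * 12 = 1392 units
ROP = 1392 + 374 = 1766 units

1766 units


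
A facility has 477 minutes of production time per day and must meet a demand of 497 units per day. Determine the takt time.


Formula: Takt Time = Available Production Time / Customer Demand
Takt = 477 min/day / 497 units/day
Takt = 0.96 min/unit

0.96 min/unit


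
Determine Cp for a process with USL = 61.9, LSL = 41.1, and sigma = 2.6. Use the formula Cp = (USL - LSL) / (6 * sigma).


Cp = (61.9 - 41.1) / (6 * 2.6)

1.33


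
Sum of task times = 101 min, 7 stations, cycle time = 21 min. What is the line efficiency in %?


Formula: Efficiency = Sum of Task Times / (N_stations * CT) * 100
Total station capacity = 7 stations * 21 min = 147 min
Efficiency = 101 / 147 * 100 = 68.7%

68.7%


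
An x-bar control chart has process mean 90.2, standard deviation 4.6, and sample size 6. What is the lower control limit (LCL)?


LCL = 90.2 - 3 * 4.6 / sqrt(6)

84.57


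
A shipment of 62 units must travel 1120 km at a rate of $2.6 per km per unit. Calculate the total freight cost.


TC = dist * cost * units = 1120 * 2.6 * 62 = $180544.00

$180544.00


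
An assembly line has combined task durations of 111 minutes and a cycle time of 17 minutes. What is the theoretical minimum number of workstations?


Formula: N_min = ceil(Sum of Task Times / Cycle Time)
N_min = ceil(111 min / 17 min) = ceil(6.5294)
N_min = 7 stations

7


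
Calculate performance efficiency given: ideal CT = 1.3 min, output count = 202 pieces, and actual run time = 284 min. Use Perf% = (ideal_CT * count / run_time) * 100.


Formula: Performance = (Ideal CT * Total Count) / Run Time * 100
Ideal output time = 1.3 * 202 = 262.6 min
Performance = 262.6 / 284 * 100 = 92.5%

92.5%


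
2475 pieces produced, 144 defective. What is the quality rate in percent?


Formula: Quality Rate = Good Pieces / Total Pieces * 100
Good pieces = 2475 - 144 = 2331
QR = 2331 / 2475 * 100 = 94.2%

94.2%


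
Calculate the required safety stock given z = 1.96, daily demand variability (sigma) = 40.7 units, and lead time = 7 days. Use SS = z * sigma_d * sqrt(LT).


Formula: SS = z * sigma_d * sqrt(LT)
sqrt(LT) = sqrt(7) = 2.6458
SS = 1.96 * 40.7 * 2.6458
SS = 211.1 units

211.1 units


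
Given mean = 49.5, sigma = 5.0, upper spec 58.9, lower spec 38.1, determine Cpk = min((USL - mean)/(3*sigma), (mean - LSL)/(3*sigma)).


Cpu = (58.9 - 49.5) / (3 * 5.0) = 0.63
Cpl = (49.5 - 38.1) / (3 * 5.0) = 0.76
Cpk = min(0.63, 0.76) = 0.63

0.63


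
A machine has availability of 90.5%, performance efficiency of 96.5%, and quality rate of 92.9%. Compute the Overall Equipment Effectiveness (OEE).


Formula: OEE = Availability * Performance * Quality / 10000
A * P = 90.5% * 96.5% / 100 = 87.33%
OEE = 87.33% * 92.9% / 100 = 81.1%

81.1%


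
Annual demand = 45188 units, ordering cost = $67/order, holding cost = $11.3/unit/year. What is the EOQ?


Formula: EOQ = sqrt(2 * D * S / H)
Numerator: 2 * 45188 * 67 = 6055192
2DS/H = 6055192 / 11.3 = 535857.7
EOQ = sqrt(535857.7) = 732.0 units

732.0 units


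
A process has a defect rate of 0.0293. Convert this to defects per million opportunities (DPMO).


DPMO = defect_rate * 1000000 = 0.0293 * 1000000

29300


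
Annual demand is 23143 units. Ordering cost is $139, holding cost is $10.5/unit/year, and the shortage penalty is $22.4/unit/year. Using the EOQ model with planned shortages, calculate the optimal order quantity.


Formula: EOQ* = sqrt(2DS/H) * sqrt((H+P)/P)
Base EOQ = sqrt(2*23143*139/10.5) = 782.78 units
Correction = sqrt((10.5+22.4)/22.4) = 1.21192
EOQ* = 782.78 * 1.21192 = 948.7 units

948.7 units


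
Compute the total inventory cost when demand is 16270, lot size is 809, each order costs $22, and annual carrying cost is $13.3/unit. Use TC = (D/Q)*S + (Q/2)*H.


TC = 16270/809 * 22 + 809/2 * 13.3

$5822.30


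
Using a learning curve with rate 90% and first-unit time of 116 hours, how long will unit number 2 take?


Formula: T_n = T_1 * (learning_rate)^(log2(n)) where learning_rate = rate/100
Doublings = log2(2) = 1
T_n = 116 * 0.9^1
T_n = 116 * 0.9 = 104.4 hours

104.4 hours


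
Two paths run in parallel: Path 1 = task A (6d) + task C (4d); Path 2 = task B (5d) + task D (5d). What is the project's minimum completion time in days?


Path 1 = 6 + 4 = 10 days
Path 2 = 5 + 5 = 10 days
Duration = max(10, 10) = 10 days

10 days


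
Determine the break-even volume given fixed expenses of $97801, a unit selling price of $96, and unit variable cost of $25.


Formula: BEQ = Fixed Costs / (Price - Variable Cost)
Contribution margin = $96 - $25 = $71/unit
BEQ = ceil($97801 / $71/unit) = ceil(1377.48) = 1378 units

1378 units


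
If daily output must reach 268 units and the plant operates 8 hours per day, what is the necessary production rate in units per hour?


Formula: Production Rate = Daily Demand / Available Hours
Rate = 268 units/day / 8 hours/day
Rate = 33.5 units/hour

33.5 units/hour


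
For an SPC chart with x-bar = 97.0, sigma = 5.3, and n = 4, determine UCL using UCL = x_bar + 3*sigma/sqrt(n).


UCL = 97.0 + 3 * 5.3 / sqrt(4)

104.95


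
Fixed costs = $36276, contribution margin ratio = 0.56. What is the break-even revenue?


Formula: BER = Fixed Costs / Contribution Margin Ratio
BER = $36276 / 0.56
BER = $64778.57 (to the nearest cent)

$64778.57


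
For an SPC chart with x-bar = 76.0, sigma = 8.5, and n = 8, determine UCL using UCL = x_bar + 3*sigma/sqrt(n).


UCL = 76.0 + 3 * 8.5 / sqrt(8)

85.02


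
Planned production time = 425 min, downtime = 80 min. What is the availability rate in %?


Formula: Availability = (Planned Time - Downtime) / Planned Time * 100
Uptime = 425 - 80 = 345 min
Availability = 345 / 425 * 100 = 81.2%

81.2%


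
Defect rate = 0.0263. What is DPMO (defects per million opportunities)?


DPMO = defect_rate * 1000000 = 0.0263 * 1000000

26300


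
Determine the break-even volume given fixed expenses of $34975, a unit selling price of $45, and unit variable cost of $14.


Formula: BEQ = Fixed Costs / (Price - Variable Cost)
Contribution margin = $45 - $14 = $31/unit
BEQ = ceil($34975 / $31/unit) = ceil(1128.23) = 1129 units

1129 units


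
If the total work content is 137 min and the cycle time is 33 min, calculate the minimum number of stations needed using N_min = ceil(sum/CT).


Formula: N_min = ceil(Sum of Task Times / Cycle Time)
N_min = ceil(137 min / 33 min) = ceil(4.1515)
N_min = 5 stations

5


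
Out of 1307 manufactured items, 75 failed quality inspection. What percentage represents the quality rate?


Formula: Quality Rate = Good Pieces / Total Pieces * 100
Good pieces = 1307 - 75 = 1232
QR = 1232 / 1307 * 100 = 94.3%

94.3%


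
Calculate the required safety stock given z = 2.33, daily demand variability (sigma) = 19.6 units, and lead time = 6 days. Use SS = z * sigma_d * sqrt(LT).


Formula: SS = z * sigma_d * sqrt(LT)
sqrt(LT) = sqrt(6) = 2.4495
SS = 2.33 * 19.6 * 2.4495
SS = 111.9 units

111.9 units


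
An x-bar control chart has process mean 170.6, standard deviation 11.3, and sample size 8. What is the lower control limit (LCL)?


LCL = 170.6 - 3 * 11.3 / sqrt(8)

158.61


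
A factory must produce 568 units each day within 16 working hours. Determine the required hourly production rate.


Formula: Production Rate = Daily Demand / Available Hours
Rate = 568 units/day / 16 hours/day
Rate = 35.5 units/hour

35.5 units/hour


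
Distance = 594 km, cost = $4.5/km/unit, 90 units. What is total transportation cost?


TC = dist * cost * units = 594 * 4.5 * 90 = $240570.00

$240570.00


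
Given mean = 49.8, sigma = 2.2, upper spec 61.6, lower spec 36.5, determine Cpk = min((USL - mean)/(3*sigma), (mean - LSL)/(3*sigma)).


Cpu = (61.6 - 49.8) / (3 * 2.2) = 1.79
Cpl = (49.8 - 36.5) / (3 * 2.2) = 2.02
Cpk = min(1.79, 2.02) = 1.79

1.79
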